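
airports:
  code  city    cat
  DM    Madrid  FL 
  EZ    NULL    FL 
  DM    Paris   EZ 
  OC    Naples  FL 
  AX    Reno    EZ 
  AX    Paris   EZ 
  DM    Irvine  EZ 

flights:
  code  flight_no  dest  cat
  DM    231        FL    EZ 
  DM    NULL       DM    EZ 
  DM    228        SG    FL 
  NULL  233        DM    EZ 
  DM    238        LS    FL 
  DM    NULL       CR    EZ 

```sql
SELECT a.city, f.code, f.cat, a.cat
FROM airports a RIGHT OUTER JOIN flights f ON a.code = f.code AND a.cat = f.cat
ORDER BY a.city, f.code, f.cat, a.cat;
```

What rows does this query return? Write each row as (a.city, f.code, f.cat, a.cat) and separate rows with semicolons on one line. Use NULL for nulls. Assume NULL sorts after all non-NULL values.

(Irvine, DM, EZ, EZ); (Irvine, DM, EZ, EZ); (Irvine, DM, EZ, EZ); (Madrid, DM, FL, FL); (Madrid, DM, FL, FL); (Paris, DM, EZ, EZ); (Paris, DM, EZ, EZ); (Paris, DM, EZ, EZ); (NULL, NULL, EZ, NULL)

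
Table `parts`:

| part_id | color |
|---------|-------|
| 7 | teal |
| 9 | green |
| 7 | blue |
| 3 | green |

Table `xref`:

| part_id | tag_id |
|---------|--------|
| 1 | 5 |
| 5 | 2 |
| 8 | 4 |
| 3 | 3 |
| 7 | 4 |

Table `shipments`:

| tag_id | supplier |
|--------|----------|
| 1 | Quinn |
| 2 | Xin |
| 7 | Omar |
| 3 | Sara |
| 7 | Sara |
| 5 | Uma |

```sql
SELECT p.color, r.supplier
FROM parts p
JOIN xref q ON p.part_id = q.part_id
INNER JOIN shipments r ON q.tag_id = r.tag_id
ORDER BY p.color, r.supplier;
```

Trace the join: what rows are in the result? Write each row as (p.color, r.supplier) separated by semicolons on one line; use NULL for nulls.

Evaluate left to right. First `parts p INNER JOIN xref q` on part_id: 3 row(s).
Then INNER JOIN `shipments r` on tag_id: keep only rows whose q.tag_id appears in r.

(green, Sara)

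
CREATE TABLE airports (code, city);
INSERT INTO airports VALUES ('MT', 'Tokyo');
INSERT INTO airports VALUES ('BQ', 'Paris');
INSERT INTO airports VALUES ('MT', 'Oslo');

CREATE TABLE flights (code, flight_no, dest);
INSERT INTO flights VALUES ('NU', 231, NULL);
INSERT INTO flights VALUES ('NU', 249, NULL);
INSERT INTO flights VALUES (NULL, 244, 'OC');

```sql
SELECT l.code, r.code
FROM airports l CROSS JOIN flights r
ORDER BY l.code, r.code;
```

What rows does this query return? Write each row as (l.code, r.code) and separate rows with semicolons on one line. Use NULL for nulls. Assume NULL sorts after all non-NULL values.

CROSS JOIN pairs every row of `airports` with every row of `flights`: 3 × 3 = 9 rows.
After projecting and ordering:
l.code | r.code
BQ | NU
BQ | NU
BQ | NULL
MT | NU
MT | NU
MT | NU
MT | NU
MT | NULL
MT | NULL

(BQ, NU); (BQ, NU); (BQ, NULL); (MT, NU); (MT, NU); (MT, NU); (MT, NU); (MT, NULL); (MT, NULL)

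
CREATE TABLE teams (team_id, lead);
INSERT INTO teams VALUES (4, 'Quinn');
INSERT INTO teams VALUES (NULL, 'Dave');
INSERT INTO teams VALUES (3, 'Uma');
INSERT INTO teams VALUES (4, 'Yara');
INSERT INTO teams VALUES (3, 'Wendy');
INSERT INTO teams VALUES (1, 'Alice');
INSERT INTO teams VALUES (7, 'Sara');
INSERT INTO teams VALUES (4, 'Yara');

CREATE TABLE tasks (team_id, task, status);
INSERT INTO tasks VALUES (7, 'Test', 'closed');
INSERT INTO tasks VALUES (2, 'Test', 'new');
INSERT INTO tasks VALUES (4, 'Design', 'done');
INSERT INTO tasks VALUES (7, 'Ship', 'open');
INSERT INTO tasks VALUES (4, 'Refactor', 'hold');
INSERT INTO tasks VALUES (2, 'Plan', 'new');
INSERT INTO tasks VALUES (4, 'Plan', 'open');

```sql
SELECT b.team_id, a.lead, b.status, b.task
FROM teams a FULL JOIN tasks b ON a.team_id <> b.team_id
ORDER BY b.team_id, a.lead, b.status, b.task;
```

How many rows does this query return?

39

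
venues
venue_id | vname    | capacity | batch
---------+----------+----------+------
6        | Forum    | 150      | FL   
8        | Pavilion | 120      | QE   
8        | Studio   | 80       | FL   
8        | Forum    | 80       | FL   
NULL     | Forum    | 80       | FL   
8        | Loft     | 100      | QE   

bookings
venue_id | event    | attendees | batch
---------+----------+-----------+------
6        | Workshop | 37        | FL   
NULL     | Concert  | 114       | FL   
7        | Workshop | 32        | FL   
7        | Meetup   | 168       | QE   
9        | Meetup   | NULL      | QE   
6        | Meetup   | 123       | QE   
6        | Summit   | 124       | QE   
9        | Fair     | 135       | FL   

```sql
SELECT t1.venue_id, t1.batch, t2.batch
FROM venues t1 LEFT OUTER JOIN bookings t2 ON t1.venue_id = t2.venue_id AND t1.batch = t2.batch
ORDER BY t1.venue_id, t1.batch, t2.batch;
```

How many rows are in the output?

6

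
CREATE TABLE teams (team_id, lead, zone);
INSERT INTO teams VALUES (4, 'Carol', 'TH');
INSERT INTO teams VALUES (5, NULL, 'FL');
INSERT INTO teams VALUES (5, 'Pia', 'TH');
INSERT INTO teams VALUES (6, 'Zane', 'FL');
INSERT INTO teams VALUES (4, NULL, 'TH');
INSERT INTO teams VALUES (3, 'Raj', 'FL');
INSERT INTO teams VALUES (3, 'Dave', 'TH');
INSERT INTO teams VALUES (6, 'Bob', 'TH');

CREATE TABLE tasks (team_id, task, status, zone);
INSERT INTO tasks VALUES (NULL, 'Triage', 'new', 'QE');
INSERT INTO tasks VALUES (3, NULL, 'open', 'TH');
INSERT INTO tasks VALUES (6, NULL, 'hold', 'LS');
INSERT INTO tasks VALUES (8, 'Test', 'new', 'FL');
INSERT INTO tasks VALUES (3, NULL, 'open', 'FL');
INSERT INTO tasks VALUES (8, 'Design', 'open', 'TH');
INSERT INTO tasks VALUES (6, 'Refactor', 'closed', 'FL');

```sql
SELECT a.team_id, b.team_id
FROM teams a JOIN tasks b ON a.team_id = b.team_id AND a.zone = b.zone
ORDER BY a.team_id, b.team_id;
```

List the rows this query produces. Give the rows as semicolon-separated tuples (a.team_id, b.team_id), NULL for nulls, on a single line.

(3, 3); (3, 3); (6, 6)

INNER JOIN keeps only pairs where the ON condition holds.
Matching on a.team_id = b.team_id AND a.zone = b.zone. A NULL in a compared column never satisfies the condition.
- a (team_id=4, zone=TH) has no partner → excluded.
- a (team_id=5, zone=FL) has no partner → excluded.
- a (team_id=5, zone=TH) has no partner → excluded.
- a (team_id=6, zone=FL) pairs with 1 row(s) of b.
- a (team_id=4, zone=TH) has no partner → excluded.
- a (team_id=3, zone=FL) pairs with 1 row(s) of b.
- a (team_id=3, zone=TH) pairs with 1 row(s) of b.
- a (team_id=6, zone=TH) has no partner → excluded.
After projecting and ordering:
a.team_id | b.team_id
3 | 3
3 | 3
6 | 6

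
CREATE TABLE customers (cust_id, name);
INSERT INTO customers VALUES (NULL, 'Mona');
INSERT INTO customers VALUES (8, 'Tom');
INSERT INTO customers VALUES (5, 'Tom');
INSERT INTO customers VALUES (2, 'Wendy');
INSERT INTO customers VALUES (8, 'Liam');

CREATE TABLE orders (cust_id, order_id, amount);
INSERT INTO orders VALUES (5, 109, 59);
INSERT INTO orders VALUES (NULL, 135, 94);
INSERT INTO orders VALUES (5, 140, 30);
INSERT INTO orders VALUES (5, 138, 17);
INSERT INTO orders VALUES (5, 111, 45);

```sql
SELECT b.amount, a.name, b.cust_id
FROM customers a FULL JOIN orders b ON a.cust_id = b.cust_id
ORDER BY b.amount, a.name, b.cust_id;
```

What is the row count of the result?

9

FULL OUTER JOIN keeps every row from both sides; unmatched rows get NULL for the other side's columns.
Matching on a.cust_id = b.cust_id. A NULL in a compared column never satisfies the condition.
Matched pairs: 4; unmatched a rows kept: 4; unmatched b rows kept: 1.
Total: 4 matched + 5 padded = 9 rows.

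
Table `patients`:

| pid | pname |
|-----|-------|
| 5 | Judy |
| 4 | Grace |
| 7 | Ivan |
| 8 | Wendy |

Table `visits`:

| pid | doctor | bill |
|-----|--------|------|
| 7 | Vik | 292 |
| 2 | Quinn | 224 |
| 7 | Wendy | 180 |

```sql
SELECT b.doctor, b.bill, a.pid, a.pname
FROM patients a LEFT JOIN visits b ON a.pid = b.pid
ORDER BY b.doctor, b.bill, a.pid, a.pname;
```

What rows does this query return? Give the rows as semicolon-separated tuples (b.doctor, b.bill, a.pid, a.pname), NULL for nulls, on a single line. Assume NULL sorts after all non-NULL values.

(Vik, 292, 7, Ivan); (Wendy, 180, 7, Ivan); (NULL, NULL, 4, Grace); (NULL, NULL, 5, Judy); (NULL, NULL, 8, Wendy)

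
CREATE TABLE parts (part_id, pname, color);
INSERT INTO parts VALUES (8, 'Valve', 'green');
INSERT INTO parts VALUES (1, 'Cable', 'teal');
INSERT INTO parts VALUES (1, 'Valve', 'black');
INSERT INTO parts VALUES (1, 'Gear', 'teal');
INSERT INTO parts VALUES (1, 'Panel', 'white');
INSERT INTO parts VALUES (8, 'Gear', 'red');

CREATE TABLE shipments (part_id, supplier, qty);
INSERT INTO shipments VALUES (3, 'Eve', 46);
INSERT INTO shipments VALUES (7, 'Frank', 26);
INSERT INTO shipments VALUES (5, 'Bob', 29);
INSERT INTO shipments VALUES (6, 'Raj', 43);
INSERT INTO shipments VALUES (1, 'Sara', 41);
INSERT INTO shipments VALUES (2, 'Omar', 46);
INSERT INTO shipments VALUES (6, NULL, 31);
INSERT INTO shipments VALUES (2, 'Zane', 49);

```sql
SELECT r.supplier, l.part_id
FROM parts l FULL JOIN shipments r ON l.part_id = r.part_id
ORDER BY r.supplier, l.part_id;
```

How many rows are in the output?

13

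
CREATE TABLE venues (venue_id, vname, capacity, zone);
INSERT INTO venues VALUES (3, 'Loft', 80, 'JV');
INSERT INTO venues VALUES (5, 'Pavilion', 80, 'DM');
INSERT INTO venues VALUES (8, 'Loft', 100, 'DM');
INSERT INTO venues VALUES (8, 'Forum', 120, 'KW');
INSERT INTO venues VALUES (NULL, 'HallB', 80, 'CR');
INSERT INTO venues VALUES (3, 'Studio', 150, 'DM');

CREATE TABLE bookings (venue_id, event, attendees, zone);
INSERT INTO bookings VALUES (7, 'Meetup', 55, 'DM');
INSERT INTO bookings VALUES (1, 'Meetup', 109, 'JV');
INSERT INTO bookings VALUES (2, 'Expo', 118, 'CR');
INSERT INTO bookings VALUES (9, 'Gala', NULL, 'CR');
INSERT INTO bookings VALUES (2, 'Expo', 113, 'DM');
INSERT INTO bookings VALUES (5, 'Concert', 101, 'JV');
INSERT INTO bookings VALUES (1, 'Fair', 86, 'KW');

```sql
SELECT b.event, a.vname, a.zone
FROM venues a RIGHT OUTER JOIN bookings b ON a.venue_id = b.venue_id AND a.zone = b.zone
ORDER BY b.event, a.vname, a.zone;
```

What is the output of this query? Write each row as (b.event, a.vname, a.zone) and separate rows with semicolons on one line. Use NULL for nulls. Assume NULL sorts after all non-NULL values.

RIGHT JOIN keeps every row from `bookings`; unmatched rows get NULL for `venues`'s columns.
Matching on a.venue_id = b.venue_id AND a.zone = b.zone. A NULL in a compared column never satisfies the condition.
Matched pairs: 0; unmatched b rows kept: 7.

(Concert, NULL, NULL); (Expo, NULL, NULL); (Expo, NULL, NULL); (Fair, NULL, NULL); (Gala, NULL, NULL); (Meetup, NULL, NULL); (Meetup, NULL, NULL)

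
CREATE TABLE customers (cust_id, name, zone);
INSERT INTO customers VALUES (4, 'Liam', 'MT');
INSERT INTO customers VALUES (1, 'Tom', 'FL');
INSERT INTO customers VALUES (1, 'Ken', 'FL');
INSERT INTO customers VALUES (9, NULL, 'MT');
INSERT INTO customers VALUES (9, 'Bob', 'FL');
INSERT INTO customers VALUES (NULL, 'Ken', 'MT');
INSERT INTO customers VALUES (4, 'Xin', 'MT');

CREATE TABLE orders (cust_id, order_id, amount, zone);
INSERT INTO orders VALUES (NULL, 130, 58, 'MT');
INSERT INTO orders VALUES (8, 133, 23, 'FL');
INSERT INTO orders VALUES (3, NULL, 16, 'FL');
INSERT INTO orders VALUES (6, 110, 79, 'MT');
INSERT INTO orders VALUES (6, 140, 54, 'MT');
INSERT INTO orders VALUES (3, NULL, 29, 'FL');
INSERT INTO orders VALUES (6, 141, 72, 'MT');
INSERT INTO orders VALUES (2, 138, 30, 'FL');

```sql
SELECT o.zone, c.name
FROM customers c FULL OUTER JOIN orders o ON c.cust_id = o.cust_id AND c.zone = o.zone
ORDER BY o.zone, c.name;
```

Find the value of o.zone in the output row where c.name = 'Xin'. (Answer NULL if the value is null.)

FULL OUTER JOIN keeps every row from both sides; unmatched rows get NULL for the other side's columns.
Matching on c.cust_id = o.cust_id AND c.zone = o.zone. A NULL in a compared column never satisfies the condition.
- c row (cust_id=4, zone=MT): no match → kept, o columns NULL.
- c row (cust_id=1, zone=FL): no match → kept, o columns NULL.
- c row (cust_id=1, zone=FL): no match → kept, o columns NULL.
- c row (cust_id=9, zone=MT): no match → kept, o columns NULL.
- c row (cust_id=9, zone=FL): no match → kept, o columns NULL.
- c row (cust_id=NULL, zone=MT): no match → kept, o columns NULL.
- c row (cust_id=4, zone=MT): no match → kept, o columns NULL.
- 8 o row(s) had no c match → kept, c columns NULL.

NULL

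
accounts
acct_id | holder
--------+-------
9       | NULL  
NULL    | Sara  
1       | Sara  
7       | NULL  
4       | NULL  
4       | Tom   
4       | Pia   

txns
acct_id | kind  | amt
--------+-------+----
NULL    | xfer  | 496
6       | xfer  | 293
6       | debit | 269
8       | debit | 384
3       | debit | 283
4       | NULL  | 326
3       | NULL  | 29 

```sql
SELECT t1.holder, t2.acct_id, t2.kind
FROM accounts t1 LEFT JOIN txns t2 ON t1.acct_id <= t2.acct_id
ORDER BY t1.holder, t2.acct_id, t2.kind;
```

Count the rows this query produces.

21

LEFT JOIN keeps every row from `accounts`; unmatched rows get NULL for `txns`'s columns.
Matching on t1.acct_id <= t2.acct_id. A NULL in a compared column never satisfies the condition.
- t1 (acct_id=9) has no partner → padded with NULL.
- t1 (acct_id=NULL) has no partner → padded with NULL.
- t1 (acct_id=1) pairs with 6 row(s) of t2.
- t1 (acct_id=7) pairs with 1 row(s) of t2.
- t1 (acct_id=4) pairs with 4 row(s) of t2.
- t1 (acct_id=4) pairs with 4 row(s) of t2.
- t1 (acct_id=4) pairs with 4 row(s) of t2.
Total: 19 matched + 2 padded = 21 rows.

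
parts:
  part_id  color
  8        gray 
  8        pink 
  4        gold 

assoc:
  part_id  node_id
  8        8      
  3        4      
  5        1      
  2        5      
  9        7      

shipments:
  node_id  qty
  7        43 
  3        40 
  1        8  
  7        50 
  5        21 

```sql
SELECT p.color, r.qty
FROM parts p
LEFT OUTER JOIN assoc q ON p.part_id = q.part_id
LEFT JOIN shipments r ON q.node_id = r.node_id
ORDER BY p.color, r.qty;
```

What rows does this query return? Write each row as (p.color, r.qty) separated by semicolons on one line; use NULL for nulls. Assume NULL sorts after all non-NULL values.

(gold, NULL); (gray, NULL); (pink, NULL)

Joins associate left-to-right: parts LEFT JOIN assoc on part_id gives 3 intermediate row(s).
Then LEFT JOIN `shipments r` on node_id: each of those 3 rows is kept; rows whose q.node_id has no match in r get NULL for r's columns.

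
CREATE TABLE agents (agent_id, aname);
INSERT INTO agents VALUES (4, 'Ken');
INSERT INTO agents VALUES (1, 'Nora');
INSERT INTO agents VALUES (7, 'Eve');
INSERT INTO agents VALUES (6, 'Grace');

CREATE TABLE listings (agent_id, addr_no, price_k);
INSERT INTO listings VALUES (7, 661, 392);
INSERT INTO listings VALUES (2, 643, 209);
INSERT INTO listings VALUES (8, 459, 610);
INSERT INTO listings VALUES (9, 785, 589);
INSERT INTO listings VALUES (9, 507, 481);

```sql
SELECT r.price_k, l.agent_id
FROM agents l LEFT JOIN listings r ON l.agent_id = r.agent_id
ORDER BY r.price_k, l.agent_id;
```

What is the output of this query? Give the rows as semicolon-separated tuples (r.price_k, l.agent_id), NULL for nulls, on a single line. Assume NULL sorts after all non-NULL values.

(392, 7); (NULL, 1); (NULL, 4); (NULL, 6)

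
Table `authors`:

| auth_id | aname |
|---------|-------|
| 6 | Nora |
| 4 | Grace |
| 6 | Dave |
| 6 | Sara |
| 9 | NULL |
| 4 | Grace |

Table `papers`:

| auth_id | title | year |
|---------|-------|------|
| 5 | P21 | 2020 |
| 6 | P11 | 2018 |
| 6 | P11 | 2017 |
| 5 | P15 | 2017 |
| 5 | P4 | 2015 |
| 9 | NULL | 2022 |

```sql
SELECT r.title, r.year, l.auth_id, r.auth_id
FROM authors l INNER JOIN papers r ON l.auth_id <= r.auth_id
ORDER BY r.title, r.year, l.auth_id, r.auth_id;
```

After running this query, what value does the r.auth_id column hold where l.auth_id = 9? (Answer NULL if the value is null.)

9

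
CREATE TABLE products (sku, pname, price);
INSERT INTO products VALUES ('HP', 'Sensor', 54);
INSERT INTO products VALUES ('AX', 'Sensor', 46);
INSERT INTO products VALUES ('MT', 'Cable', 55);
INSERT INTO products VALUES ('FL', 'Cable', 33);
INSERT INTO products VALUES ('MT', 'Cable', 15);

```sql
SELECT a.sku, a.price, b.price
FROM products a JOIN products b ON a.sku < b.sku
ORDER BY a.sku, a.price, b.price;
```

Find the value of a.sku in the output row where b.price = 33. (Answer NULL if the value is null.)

INNER JOIN keeps only pairs where the ON condition holds.
Matching on a.sku < b.sku.
- sku=HP: 2 matching b row(s), so 2 row(s) emitted.
- sku=AX: 4 matching b row(s), so 4 row(s) emitted.
- sku=MT: no matching b row, dropped.
- sku=FL: 3 matching b row(s), so 3 row(s) emitted.
- sku=MT: no matching b row, dropped.

AX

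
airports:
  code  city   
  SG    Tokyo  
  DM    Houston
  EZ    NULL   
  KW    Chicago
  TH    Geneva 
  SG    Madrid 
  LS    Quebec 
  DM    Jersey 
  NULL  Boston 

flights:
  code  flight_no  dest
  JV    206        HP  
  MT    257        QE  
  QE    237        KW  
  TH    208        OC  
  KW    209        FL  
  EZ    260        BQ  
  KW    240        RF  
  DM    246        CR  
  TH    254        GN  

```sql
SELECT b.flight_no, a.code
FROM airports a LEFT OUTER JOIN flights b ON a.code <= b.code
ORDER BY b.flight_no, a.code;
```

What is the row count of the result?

LEFT JOIN keeps every row from `airports`; unmatched rows get NULL for `flights`'s columns.
Matching on a.code <= b.code. A NULL in a compared column never satisfies the condition.
Matched pairs: 42; unmatched a rows kept: 1.
Total: 42 matched + 1 padded = 43 rows.

43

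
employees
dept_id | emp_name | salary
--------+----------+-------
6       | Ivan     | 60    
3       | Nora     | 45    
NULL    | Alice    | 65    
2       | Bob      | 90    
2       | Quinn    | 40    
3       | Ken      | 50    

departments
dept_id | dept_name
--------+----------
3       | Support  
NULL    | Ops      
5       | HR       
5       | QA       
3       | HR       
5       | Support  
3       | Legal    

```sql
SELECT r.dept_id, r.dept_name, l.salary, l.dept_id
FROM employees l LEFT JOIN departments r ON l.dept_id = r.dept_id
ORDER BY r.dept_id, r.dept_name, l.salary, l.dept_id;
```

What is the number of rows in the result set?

10

LEFT JOIN keeps every row from `employees`; unmatched rows get NULL for `departments`'s columns.
Matching on l.dept_id = r.dept_id. A NULL in a compared column never satisfies the condition.
- l row (dept_id=6): no match → kept, r columns NULL.
- l row (dept_id=3): matches 3 r row(s) → 3 output row(s).
- l row (dept_id=NULL): no match → kept, r columns NULL.
- l row (dept_id=2): no match → kept, r columns NULL.
- l row (dept_id=2): no match → kept, r columns NULL.
- l row (dept_id=3): matches 3 r row(s) → 3 output row(s).
Total: 6 matched + 4 padded = 10 rows.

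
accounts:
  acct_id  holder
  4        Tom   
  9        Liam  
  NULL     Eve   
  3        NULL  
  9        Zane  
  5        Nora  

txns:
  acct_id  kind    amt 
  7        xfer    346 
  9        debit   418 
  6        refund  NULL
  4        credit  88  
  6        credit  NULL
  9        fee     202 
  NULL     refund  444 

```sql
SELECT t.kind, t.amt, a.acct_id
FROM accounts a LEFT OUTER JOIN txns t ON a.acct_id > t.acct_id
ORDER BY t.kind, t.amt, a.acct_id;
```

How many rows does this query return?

12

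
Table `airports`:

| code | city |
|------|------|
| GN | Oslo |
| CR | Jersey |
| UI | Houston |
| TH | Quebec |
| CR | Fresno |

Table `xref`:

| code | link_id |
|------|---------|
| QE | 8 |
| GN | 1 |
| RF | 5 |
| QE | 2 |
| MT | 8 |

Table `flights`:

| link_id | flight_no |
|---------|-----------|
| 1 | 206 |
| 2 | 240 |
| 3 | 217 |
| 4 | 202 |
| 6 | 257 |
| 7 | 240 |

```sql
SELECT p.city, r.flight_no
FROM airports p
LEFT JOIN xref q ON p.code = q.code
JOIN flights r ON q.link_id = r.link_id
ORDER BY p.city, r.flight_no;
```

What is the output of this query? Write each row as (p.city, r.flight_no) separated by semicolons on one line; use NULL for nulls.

Evaluate left to right. First `airports p LEFT JOIN xref q` on code: 5 row(s).
Then INNER JOIN `flights r` on link_id: keep only rows whose q.link_id appears in r.

(Oslo, 206)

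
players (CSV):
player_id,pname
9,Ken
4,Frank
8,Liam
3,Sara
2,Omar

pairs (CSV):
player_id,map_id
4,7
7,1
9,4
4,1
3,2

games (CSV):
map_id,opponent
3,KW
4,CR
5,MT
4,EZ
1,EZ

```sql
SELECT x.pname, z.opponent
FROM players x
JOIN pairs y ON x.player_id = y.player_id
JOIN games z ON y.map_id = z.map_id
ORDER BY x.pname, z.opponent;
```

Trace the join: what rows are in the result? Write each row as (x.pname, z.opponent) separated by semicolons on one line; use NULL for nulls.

Step 1 — x INNER JOIN y on player_id → 4 row(s).
Then INNER JOIN `games z` on map_id: keep only rows whose y.map_id appears in z.

(Frank, EZ); (Ken, CR); (Ken, EZ)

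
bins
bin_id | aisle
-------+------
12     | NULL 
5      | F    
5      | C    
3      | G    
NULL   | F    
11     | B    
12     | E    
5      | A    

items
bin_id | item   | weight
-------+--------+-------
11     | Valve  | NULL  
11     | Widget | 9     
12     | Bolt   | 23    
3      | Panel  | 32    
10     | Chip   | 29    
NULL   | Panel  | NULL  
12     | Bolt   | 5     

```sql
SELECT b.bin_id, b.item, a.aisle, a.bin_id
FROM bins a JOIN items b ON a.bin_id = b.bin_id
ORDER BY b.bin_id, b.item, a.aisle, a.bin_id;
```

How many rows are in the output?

INNER JOIN keeps only pairs where the ON condition holds.
Matching on a.bin_id = b.bin_id. A NULL in a compared column never satisfies the condition.
- a[0] bin_id=12 → 2 match(es) in b → 2 row(s).
- a[1] bin_id=5 → no match; dropped.
- a[2] bin_id=5 → no match; dropped.
- a[3] bin_id=3 → 1 match(es) in b → 1 row(s).
- a[4] bin_id=NULL → no match; dropped.
- a[5] bin_id=11 → 2 match(es) in b → 2 row(s).
- a[6] bin_id=12 → 2 match(es) in b → 2 row(s).
- a[7] bin_id=5 → no match; dropped.
Total: 7 rows.

7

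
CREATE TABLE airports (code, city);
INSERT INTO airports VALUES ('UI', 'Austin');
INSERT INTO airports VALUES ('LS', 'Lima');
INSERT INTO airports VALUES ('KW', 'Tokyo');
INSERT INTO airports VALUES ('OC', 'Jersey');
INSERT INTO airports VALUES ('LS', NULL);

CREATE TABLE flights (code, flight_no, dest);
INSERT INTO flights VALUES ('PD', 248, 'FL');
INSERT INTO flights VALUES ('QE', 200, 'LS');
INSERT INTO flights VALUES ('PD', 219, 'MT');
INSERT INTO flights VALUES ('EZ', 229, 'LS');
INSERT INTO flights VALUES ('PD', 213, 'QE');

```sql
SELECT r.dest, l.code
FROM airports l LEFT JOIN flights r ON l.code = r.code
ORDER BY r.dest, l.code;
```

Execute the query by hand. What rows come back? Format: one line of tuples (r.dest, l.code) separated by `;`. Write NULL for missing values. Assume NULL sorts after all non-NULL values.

LEFT JOIN keeps every row from `airports`; unmatched rows get NULL for `flights`'s columns.
Matching on l.code = r.code.
- l[0] code=UI → no match; kept with NULLs on the r side.
- l[1] code=LS → no match; kept with NULLs on the r side.
- l[2] code=KW → no match; kept with NULLs on the r side.
- l[3] code=OC → no match; kept with NULLs on the r side.
- l[4] code=LS → no match; kept with NULLs on the r side.
After projecting and ordering:
r.dest | l.code
NULL | KW
NULL | LS
NULL | LS
NULL | OC
NULL | UI

(NULL, KW); (NULL, LS); (NULL, LS); (NULL, OC); (NULL, UI)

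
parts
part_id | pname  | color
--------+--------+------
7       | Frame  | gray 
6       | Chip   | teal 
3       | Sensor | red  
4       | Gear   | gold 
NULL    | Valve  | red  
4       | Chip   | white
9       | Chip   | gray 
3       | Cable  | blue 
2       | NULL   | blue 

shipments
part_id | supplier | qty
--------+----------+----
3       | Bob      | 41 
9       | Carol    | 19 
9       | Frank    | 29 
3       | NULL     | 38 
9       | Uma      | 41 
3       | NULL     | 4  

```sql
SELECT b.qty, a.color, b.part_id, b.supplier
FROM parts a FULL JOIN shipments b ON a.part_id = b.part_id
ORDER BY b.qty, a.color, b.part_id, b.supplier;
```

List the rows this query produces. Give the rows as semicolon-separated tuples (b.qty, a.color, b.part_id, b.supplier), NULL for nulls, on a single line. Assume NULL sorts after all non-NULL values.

FULL OUTER JOIN keeps every row from both sides; unmatched rows get NULL for the other side's columns.
Matching on a.part_id = b.part_id. A NULL in a compared column never satisfies the condition.
- a row (part_id=7): no match → kept, b columns NULL.
- a row (part_id=6): no match → kept, b columns NULL.
- a row (part_id=3): matches 3 b row(s) → 3 output row(s).
- a row (part_id=4): no match → kept, b columns NULL.
- a row (part_id=NULL): no match → kept, b columns NULL.
- a row (part_id=4): no match → kept, b columns NULL.
- a row (part_id=9): matches 3 b row(s) → 3 output row(s).
- a row (part_id=3): matches 3 b row(s) → 3 output row(s).
- a row (part_id=2): no match → kept, b columns NULL.

(4, blue, 3, NULL); (4, red, 3, NULL); (19, gray, 9, Carol); (29, gray, 9, Frank); (38, blue, 3, NULL); (38, red, 3, NULL); (41, blue, 3, Bob); (41, gray, 9, Uma); (41, red, 3, Bob); (NULL, blue, NULL, NULL); (NULL, gold, NULL, NULL); (NULL, gray, NULL, NULL); (NULL, red, NULL, NULL); (NULL, teal, NULL, NULL); (NULL, white, NULL, NULL)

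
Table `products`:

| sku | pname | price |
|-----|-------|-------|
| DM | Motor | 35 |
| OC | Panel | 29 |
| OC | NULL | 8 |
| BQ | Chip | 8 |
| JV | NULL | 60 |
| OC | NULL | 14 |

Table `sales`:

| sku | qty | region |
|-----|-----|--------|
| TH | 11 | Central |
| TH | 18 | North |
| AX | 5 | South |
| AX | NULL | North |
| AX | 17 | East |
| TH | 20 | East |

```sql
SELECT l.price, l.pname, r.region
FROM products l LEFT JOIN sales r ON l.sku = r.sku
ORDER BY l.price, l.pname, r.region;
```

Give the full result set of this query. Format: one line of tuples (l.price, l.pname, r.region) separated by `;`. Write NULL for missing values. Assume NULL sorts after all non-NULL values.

LEFT JOIN keeps every row from `products`; unmatched rows get NULL for `sales`'s columns.
Matching on l.sku = r.sku.
- l[0] sku=DM → no match; kept with NULLs on the r side.
- l[1] sku=OC → no match; kept with NULLs on the r side.
- l[2] sku=OC → no match; kept with NULLs on the r side.
- l[3] sku=BQ → no match; kept with NULLs on the r side.
- l[4] sku=JV → no match; kept with NULLs on the r side.
- l[5] sku=OC → no match; kept with NULLs on the r side.
After projecting and ordering:
l.price | l.pname | r.region
8 | Chip | NULL
8 | NULL | NULL
14 | NULL | NULL
29 | Panel | NULL
35 | Motor | NULL
60 | NULL | NULL

(8, Chip, NULL); (8, NULL, NULL); (14, NULL, NULL); (29, Panel, NULL); (35, Motor, NULL); (60, NULL, NULL)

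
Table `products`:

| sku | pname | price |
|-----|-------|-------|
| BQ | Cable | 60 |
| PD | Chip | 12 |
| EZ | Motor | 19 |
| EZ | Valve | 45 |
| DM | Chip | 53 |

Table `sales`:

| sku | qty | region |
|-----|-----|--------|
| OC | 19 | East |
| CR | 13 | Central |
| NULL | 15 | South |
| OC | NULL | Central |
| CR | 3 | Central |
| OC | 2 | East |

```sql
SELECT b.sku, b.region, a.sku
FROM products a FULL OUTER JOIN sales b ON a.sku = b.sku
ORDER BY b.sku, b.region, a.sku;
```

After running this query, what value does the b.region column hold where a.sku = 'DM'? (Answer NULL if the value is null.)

NULL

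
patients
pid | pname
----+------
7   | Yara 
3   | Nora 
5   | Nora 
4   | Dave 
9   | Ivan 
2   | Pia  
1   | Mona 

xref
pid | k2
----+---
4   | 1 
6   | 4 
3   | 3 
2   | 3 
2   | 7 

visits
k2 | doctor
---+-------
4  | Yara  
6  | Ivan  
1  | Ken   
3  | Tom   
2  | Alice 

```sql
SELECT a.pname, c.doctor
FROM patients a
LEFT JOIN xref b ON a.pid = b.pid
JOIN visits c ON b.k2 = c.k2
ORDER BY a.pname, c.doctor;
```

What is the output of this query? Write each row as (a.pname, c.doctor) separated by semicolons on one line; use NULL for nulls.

Evaluate left to right. First `patients a LEFT JOIN xref b` on pid: 8 row(s).
Then INNER JOIN `visits c` on k2: keep only rows whose b.k2 appears in c.

(Dave, Ken); (Nora, Tom); (Pia, Tom)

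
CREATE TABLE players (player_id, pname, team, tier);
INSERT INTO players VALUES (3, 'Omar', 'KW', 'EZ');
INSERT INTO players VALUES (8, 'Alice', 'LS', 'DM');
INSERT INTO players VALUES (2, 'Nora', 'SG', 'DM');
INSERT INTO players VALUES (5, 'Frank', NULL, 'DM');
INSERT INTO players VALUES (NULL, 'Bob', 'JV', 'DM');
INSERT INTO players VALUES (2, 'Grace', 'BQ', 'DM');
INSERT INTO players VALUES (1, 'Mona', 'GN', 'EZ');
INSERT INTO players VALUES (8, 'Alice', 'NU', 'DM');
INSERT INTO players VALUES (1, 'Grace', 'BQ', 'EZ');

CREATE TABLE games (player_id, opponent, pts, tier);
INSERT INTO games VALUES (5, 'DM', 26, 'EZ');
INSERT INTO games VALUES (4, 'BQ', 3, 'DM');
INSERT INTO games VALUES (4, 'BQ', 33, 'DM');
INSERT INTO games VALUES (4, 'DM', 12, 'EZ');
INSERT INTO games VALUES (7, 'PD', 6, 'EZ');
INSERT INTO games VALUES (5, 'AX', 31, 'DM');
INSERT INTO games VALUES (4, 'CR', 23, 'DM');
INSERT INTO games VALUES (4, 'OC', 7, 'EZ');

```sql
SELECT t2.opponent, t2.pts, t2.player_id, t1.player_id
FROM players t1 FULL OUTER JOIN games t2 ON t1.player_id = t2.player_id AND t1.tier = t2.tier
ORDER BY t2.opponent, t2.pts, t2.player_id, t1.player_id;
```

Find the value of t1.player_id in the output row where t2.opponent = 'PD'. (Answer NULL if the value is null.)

NULL

FULL OUTER JOIN keeps every row from both sides; unmatched rows get NULL for the other side's columns.
Matching on t1.player_id = t2.player_id AND t1.tier = t2.tier. A NULL in a compared column never satisfies the condition.
Matched pairs: 1; unmatched t1 rows kept: 8; unmatched t2 rows kept: 7.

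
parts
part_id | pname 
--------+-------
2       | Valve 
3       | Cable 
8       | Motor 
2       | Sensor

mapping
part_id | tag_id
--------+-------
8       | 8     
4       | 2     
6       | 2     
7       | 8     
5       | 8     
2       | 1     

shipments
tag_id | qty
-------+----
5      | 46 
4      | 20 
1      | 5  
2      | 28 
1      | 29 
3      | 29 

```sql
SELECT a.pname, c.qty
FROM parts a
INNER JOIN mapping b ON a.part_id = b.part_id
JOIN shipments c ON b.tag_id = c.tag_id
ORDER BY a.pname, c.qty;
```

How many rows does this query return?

Joins associate left-to-right: parts INNER JOIN mapping on part_id gives 3 intermediate row(s).
Then INNER JOIN `shipments c` on tag_id: keep only rows whose b.tag_id appears in c.
Result: 4 row(s).

4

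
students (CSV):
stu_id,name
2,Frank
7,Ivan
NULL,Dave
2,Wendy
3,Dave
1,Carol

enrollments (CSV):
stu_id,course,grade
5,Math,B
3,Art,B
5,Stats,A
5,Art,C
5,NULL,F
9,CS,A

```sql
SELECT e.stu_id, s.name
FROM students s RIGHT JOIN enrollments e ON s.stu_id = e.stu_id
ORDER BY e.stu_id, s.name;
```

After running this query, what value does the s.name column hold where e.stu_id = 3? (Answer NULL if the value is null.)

Dave

RIGHT JOIN keeps every row from `enrollments`; unmatched rows get NULL for `students`'s columns.
Matching on s.stu_id = e.stu_id. A NULL in a compared column never satisfies the condition.
- s[0] stu_id=2 → no match.
- s[1] stu_id=7 → no match.
- s[2] stu_id=NULL → no match.
- s[3] stu_id=2 → no match.
- s[4] stu_id=3 → 1 match(es) in e → 1 row(s).
- s[5] stu_id=1 → no match.
- plus 5 unmatched e row(s), each kept with NULL s columns.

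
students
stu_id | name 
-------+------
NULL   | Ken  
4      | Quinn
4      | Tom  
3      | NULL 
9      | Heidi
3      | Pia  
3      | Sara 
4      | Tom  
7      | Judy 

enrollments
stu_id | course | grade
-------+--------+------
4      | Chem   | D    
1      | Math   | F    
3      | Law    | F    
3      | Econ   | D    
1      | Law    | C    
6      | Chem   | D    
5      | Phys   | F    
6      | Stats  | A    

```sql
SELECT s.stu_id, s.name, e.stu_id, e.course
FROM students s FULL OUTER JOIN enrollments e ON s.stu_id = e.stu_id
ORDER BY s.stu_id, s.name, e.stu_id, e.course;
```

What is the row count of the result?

FULL OUTER JOIN keeps every row from both sides; unmatched rows get NULL for the other side's columns.
Matching on s.stu_id = e.stu_id. A NULL in a compared column never satisfies the condition.
Matched pairs: 9; unmatched s rows kept: 3; unmatched e rows kept: 5.
Total: 9 matched + 8 padded = 17 rows.

17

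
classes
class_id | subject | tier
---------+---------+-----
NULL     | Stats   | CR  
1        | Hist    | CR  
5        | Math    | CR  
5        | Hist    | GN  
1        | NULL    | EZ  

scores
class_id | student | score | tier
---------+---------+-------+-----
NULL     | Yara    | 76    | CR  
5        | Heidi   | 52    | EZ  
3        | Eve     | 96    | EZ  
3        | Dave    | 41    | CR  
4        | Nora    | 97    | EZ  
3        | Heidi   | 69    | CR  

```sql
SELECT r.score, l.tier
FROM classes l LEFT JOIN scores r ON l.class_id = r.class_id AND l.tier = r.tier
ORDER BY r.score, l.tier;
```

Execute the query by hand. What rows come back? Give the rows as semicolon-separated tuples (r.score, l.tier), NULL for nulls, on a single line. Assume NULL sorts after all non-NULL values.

(NULL, CR); (NULL, CR); (NULL, CR); (NULL, EZ); (NULL, GN)

LEFT JOIN keeps every row from `classes`; unmatched rows get NULL for `scores`'s columns.
Matching on l.class_id = r.class_id AND l.tier = r.tier. A NULL in a compared column never satisfies the condition.
- l (class_id=NULL, tier=CR) has no partner → padded with NULL.
- l (class_id=1, tier=CR) has no partner → padded with NULL.
- l (class_id=5, tier=CR) has no partner → padded with NULL.
- l (class_id=5, tier=GN) has no partner → padded with NULL.
- l (class_id=1, tier=EZ) has no partner → padded with NULL.
After projecting and ordering:
r.score | l.tier
NULL | CR
NULL | CR
NULL | CR
NULL | EZ
NULL | GN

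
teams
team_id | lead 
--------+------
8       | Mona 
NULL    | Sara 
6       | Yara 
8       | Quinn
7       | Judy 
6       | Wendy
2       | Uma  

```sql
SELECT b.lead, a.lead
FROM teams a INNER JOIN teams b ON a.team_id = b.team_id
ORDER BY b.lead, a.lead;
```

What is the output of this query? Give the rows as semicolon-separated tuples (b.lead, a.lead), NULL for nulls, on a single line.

(Judy, Judy); (Mona, Mona); (Mona, Quinn); (Quinn, Mona); (Quinn, Quinn); (Uma, Uma); (Wendy, Wendy); (Wendy, Yara); (Yara, Wendy); (Yara, Yara)

INNER JOIN keeps only pairs where the ON condition holds.
Matching on a.team_id = b.team_id. A NULL in a compared column never satisfies the condition.
Matched pairs: 10.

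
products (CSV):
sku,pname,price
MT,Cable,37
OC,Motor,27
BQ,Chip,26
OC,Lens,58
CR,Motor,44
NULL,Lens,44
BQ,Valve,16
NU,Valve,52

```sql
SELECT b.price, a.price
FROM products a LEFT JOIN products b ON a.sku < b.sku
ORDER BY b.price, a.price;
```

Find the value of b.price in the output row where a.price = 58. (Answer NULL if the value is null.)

LEFT JOIN keeps every row from `products a`; unmatched rows get NULL for `products b`'s columns.
Matching on a.sku < b.sku. A NULL in a compared column never satisfies the condition.
- a (sku=MT) pairs with 3 row(s) of b.
- a (sku=OC) has no partner → padded with NULL.
- a (sku=BQ) pairs with 5 row(s) of b.
- a (sku=OC) has no partner → padded with NULL.
- a (sku=CR) pairs with 4 row(s) of b.
- a (sku=NULL) has no partner → padded with NULL.
- a (sku=BQ) pairs with 5 row(s) of b.
- a (sku=NU) pairs with 2 row(s) of b.

NULL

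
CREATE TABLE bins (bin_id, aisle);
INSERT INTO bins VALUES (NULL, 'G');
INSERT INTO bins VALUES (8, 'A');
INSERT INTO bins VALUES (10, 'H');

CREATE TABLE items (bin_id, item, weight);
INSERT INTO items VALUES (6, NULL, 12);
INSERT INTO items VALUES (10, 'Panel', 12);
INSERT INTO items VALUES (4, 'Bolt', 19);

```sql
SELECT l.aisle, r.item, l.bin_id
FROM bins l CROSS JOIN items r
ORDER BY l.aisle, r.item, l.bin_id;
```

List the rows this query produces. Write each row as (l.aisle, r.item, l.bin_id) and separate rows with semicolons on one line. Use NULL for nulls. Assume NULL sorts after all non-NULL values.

CROSS JOIN pairs every row of `bins` with every row of `items`: 3 × 3 = 9 rows.

(A, Bolt, 8); (A, Panel, 8); (A, NULL, 8); (G, Bolt, NULL); (G, Panel, NULL); (G, NULL, NULL); (H, Bolt, 10); (H, Panel, 10); (H, NULL, 10)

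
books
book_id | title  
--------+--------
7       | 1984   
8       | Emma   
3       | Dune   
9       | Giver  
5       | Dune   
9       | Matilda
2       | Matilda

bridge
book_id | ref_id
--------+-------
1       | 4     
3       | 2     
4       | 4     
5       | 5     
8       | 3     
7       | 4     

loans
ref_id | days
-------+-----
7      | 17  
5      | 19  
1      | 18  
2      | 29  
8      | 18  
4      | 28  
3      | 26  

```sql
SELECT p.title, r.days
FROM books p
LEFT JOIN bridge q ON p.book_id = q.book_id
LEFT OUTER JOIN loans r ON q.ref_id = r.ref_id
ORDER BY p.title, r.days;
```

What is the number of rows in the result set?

Step 1 — p LEFT JOIN q on book_id → 7 row(s).
Then LEFT JOIN `loans r` on ref_id: each of those 7 rows is kept; rows whose q.ref_id has no match in r get NULL for r's columns.
Result: 7 row(s).

7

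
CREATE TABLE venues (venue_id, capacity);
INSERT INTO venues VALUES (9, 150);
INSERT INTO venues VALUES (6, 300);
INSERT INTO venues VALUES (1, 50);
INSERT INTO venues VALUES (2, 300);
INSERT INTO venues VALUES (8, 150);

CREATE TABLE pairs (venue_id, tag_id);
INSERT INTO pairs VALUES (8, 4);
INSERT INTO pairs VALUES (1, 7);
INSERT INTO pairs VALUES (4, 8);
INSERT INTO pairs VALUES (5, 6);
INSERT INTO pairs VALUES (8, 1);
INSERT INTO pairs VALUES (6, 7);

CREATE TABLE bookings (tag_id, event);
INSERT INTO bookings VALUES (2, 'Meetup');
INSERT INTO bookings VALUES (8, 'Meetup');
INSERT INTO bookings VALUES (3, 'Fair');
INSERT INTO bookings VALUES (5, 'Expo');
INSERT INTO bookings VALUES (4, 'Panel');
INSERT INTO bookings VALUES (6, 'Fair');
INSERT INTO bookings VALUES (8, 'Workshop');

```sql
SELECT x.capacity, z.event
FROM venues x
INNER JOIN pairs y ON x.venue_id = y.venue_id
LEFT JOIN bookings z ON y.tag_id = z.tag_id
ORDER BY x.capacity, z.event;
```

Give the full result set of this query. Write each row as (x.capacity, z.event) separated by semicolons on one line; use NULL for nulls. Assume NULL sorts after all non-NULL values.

(50, NULL); (150, Panel); (150, NULL); (300, NULL)

Step 1 — x INNER JOIN y on venue_id → 4 row(s).
Then LEFT JOIN `bookings z` on tag_id: each of those 4 rows is kept; rows whose y.tag_id has no match in z get NULL for z's columns.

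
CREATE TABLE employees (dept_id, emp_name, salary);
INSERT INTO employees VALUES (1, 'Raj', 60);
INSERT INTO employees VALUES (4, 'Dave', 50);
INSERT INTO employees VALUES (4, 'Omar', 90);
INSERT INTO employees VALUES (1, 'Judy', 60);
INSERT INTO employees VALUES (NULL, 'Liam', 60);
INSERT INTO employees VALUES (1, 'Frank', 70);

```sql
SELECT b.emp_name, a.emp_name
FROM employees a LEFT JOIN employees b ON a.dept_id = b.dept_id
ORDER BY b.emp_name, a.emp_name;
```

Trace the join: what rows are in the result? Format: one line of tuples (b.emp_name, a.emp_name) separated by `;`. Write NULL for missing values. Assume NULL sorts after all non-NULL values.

(Dave, Dave); (Dave, Omar); (Frank, Frank); (Frank, Judy); (Frank, Raj); (Judy, Frank); (Judy, Judy); (Judy, Raj); (Omar, Dave); (Omar, Omar); (Raj, Frank); (Raj, Judy); (Raj, Raj); (NULL, Liam)

LEFT JOIN keeps every row from `employees a`; unmatched rows get NULL for `employees b`'s columns.
Matching on a.dept_id = b.dept_id. A NULL in a compared column never satisfies the condition.
- a (dept_id=1) pairs with 3 row(s) of b.
- a (dept_id=4) pairs with 2 row(s) of b.
- a (dept_id=4) pairs with 2 row(s) of b.
- a (dept_id=1) pairs with 3 row(s) of b.
- a (dept_id=NULL) has no partner → padded with NULL.
- a (dept_id=1) pairs with 3 row(s) of b.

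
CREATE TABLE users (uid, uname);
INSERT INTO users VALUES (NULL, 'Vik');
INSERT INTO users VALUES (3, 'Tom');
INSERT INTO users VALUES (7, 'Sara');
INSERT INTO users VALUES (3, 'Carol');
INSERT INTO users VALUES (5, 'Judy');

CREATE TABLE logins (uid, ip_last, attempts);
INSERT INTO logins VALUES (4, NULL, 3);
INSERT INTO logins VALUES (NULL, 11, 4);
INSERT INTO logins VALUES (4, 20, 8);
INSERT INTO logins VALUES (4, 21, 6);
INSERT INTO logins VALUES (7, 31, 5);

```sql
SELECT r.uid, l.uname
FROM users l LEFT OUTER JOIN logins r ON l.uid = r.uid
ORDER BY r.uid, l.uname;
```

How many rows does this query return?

LEFT JOIN keeps every row from `users`; unmatched rows get NULL for `logins`'s columns.
Matching on l.uid = r.uid. A NULL in a compared column never satisfies the condition.
- l row (uid=NULL): no match → kept, r columns NULL.
- l row (uid=3): no match → kept, r columns NULL.
- l row (uid=7): matches 1 r row(s) → 1 output row(s).
- l row (uid=3): no match → kept, r columns NULL.
- l row (uid=5): no match → kept, r columns NULL.
Total: 1 matched + 4 padded = 5 rows.

5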